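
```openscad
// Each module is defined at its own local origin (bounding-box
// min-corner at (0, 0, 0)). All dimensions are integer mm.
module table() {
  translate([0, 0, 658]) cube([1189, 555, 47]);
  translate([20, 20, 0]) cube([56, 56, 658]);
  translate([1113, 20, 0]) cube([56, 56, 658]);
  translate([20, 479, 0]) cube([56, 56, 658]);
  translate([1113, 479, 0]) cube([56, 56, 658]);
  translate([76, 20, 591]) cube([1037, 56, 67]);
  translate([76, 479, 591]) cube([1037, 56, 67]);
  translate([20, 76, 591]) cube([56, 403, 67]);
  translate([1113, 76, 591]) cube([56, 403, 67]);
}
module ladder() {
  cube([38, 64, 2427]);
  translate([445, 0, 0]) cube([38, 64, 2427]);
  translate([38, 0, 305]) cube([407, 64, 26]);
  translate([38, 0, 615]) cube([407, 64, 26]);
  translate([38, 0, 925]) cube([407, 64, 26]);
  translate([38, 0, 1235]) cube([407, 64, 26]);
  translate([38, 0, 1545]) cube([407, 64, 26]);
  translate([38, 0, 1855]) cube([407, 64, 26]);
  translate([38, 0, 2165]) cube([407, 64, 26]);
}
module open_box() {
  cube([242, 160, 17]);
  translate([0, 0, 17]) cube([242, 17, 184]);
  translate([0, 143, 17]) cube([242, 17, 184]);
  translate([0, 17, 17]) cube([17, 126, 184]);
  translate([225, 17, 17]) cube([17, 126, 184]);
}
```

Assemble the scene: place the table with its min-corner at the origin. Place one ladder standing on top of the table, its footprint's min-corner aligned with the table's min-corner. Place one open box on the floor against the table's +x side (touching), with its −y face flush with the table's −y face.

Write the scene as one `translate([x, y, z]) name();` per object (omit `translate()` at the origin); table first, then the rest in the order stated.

table();
translate([0, 0, 705]) ladder();
translate([1189, 0, 0]) open_box();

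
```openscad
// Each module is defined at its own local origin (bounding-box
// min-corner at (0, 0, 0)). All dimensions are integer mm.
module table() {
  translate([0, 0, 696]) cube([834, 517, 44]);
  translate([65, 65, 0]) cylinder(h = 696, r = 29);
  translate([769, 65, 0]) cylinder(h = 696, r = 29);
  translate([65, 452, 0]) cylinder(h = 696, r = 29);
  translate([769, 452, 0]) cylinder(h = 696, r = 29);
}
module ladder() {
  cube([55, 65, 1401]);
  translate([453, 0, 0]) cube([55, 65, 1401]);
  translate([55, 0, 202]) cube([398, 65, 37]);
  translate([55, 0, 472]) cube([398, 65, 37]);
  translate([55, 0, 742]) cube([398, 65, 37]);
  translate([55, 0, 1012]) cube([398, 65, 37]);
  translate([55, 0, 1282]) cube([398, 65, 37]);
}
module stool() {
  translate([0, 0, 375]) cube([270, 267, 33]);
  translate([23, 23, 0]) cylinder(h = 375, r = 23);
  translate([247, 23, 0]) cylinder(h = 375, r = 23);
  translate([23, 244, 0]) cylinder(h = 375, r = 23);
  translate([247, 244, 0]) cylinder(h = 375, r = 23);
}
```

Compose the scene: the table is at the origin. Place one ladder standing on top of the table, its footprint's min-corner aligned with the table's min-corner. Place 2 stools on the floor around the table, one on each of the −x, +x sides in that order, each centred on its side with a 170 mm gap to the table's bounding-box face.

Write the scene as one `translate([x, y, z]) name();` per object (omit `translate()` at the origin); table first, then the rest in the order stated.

table();
translate([0, 0, 740]) ladder();
translate([-440, 125, 0]) stool();
translate([1004, 125, 0]) stool();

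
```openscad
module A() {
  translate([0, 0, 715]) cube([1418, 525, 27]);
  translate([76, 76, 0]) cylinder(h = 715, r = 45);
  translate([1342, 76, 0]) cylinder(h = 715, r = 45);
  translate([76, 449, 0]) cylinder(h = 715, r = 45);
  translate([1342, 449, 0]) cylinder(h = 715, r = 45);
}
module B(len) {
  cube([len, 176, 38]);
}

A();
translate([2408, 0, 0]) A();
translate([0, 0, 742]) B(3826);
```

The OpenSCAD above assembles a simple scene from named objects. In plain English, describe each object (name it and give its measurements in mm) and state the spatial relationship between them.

A is a table with a 1418×525 mm rectangular top, 27 mm thick, top surface at z = 742 mm, supported by four round legs of 90 mm diameter, each leg's bounding box inset 31 mm from the nearest pair of top edges, running from the floor.

B is a rectangular beam 3826 mm long (x), 176 mm deep (y), 38 mm thick (z).

The beam spans the tops of two tables placed 990 mm apart, resting at z = 742 mm.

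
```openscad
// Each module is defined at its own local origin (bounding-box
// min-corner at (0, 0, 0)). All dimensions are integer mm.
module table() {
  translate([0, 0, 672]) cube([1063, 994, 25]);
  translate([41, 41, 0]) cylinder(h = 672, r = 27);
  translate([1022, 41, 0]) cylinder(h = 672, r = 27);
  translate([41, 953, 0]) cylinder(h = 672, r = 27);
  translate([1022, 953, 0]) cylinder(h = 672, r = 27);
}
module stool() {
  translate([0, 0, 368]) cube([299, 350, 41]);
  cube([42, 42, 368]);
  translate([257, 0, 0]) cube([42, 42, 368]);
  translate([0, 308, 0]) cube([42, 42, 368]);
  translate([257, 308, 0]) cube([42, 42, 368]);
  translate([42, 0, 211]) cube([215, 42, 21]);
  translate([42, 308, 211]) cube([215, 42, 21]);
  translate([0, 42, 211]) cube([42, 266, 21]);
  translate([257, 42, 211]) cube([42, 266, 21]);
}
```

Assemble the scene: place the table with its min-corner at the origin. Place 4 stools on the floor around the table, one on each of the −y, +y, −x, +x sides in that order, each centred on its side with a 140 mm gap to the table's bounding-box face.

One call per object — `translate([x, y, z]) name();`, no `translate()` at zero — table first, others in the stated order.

table();
translate([382, -490, 0]) stool();
translate([382, 1134, 0]) stool();
translate([-439, 322, 0]) stool();
translate([1203, 322, 0]) stool();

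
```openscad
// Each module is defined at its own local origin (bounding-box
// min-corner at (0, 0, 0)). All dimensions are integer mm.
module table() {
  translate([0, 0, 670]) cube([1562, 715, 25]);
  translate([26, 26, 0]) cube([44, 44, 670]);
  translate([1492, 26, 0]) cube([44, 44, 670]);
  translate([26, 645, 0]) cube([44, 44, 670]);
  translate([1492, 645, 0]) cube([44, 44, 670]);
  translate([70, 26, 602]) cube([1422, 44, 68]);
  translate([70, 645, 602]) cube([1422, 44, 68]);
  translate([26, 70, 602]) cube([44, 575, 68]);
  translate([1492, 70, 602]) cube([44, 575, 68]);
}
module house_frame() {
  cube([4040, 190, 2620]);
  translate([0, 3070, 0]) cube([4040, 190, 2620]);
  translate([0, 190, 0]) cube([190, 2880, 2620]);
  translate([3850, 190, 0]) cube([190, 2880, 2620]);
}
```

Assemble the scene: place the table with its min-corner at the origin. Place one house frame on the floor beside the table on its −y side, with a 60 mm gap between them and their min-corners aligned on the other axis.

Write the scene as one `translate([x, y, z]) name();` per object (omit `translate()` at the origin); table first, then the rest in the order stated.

table();
translate([0, -3320, 0]) house_frame();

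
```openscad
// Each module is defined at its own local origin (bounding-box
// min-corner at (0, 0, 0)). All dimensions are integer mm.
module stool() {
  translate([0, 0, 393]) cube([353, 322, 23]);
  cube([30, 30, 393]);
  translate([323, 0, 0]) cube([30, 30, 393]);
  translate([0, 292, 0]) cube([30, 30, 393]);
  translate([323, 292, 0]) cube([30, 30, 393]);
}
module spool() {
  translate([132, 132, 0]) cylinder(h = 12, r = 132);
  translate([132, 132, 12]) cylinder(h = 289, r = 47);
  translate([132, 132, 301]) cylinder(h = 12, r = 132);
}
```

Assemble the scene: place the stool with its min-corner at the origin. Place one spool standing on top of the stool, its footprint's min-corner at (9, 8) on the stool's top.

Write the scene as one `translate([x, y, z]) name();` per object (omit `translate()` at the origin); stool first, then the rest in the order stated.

stool();
translate([9, 8, 416]) spool();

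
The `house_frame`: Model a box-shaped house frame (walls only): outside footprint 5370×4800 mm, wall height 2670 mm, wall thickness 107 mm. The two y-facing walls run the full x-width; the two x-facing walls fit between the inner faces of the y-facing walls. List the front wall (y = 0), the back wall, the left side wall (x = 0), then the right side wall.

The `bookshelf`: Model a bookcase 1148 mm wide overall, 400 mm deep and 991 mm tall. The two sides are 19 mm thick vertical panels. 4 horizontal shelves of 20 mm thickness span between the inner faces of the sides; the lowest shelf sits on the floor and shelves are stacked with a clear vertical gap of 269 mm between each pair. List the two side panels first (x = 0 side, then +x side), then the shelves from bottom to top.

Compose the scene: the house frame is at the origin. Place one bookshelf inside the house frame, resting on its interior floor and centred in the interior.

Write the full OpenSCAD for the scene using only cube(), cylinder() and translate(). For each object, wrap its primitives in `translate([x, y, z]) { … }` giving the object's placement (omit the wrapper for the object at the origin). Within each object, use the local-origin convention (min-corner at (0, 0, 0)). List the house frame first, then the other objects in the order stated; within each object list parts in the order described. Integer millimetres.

cube([5370, 107, 2670]);
translate([0, 4693, 0]) cube([5370, 107, 2670]);
translate([0, 107, 0]) cube([107, 4586, 2670]);
translate([5263, 107, 0]) cube([107, 4586, 2670]);
translate([2111, 2200, 0]) {
  cube([19, 400, 991]);
  translate([1129, 0, 0]) cube([19, 400, 991]);
  translate([19, 0, 0]) cube([1110, 400, 20]);
  translate([19, 0, 289]) cube([1110, 400, 20]);
  translate([19, 0, 578]) cube([1110, 400, 20]);
  translate([19, 0, 867]) cube([1110, 400, 20]);
}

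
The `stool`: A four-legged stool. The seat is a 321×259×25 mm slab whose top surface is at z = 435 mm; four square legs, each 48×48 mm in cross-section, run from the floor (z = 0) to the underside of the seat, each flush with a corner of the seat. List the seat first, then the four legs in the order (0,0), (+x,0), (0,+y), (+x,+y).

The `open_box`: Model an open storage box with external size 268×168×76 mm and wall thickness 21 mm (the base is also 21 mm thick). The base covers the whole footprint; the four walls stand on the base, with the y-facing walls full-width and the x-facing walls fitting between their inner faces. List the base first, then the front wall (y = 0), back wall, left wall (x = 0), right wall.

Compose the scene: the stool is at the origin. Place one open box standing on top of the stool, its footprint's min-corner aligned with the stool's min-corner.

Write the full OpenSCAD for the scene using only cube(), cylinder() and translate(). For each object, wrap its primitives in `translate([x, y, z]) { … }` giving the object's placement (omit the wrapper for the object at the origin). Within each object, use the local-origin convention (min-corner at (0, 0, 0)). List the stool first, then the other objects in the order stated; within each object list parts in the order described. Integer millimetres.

translate([0, 0, 410]) cube([321, 259, 25]);
cube([48, 48, 410]);
translate([273, 0, 0]) cube([48, 48, 410]);
translate([0, 211, 0]) cube([48, 48, 410]);
translate([273, 211, 0]) cube([48, 48, 410]);
translate([0, 0, 435]) {
  cube([268, 168, 21]);
  translate([0, 0, 21]) cube([268, 21, 55]);
  translate([0, 147, 21]) cube([268, 21, 55]);
  translate([0, 21, 21]) cube([21, 126, 55]);
  translate([247, 21, 21]) cube([21, 126, 55]);
}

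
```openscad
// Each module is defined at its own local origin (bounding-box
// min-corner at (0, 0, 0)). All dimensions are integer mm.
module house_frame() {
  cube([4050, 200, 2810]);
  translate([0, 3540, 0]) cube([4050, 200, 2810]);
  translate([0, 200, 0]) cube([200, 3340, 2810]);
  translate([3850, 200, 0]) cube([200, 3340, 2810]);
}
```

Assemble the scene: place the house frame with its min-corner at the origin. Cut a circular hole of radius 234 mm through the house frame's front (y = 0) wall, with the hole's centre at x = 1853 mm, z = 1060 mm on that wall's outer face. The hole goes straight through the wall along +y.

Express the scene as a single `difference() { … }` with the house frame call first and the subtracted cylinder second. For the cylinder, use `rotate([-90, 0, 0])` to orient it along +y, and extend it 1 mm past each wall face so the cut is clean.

difference() {
  house_frame();
  translate([1853, -1, 1060]) rotate([-90, 0, 0]) cylinder(h = 202, r = 234);
}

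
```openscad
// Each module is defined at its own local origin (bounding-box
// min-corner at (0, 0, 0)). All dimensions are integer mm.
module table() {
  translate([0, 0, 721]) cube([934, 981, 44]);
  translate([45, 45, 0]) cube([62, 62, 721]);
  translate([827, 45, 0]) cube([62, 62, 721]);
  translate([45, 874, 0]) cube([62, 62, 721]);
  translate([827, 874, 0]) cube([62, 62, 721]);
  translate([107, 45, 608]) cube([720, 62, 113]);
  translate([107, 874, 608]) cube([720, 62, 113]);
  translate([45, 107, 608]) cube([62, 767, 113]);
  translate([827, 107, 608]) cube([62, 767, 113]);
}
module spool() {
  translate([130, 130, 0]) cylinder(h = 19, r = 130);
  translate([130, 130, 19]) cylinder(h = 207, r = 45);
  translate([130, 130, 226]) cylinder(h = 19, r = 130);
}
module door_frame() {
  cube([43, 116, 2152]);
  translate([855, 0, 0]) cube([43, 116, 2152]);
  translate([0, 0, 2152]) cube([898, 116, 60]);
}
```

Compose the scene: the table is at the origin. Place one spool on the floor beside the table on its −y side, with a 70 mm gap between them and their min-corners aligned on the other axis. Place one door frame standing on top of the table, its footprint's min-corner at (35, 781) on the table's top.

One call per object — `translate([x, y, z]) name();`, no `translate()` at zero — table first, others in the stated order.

table();
translate([0, -330, 0]) spool();
translate([35, 781, 765]) door_frame();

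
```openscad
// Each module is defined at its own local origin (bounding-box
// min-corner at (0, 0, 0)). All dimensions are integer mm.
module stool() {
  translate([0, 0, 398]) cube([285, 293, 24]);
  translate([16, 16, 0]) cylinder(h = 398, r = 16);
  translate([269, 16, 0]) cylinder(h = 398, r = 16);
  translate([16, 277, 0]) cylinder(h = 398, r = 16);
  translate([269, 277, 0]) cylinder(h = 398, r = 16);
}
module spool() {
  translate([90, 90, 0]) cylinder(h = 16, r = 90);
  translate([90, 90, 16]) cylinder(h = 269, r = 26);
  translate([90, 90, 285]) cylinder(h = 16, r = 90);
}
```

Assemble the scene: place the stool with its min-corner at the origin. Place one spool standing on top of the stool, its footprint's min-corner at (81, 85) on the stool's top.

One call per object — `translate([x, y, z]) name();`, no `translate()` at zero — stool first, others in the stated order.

stool();
translate([81, 85, 422]) spool();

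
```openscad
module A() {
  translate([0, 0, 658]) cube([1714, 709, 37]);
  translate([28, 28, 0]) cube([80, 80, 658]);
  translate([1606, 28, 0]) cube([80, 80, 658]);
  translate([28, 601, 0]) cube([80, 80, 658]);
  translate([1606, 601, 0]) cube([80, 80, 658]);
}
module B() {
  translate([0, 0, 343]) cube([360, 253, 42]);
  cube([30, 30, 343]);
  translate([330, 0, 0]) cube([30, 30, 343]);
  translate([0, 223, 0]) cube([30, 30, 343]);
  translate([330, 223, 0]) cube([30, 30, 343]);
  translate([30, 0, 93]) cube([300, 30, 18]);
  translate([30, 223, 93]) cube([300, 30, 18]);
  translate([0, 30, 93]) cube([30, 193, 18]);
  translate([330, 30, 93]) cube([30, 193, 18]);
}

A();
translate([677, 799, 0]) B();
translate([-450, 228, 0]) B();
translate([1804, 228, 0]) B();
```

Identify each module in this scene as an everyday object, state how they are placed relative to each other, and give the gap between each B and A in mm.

Each stool's nearest face is 90 mm from the table's bounding box.

A is a table. B is a stool. Three stools sit around the table at the +y, −x, +x sides. The gap between each stool and the table is 90 mm.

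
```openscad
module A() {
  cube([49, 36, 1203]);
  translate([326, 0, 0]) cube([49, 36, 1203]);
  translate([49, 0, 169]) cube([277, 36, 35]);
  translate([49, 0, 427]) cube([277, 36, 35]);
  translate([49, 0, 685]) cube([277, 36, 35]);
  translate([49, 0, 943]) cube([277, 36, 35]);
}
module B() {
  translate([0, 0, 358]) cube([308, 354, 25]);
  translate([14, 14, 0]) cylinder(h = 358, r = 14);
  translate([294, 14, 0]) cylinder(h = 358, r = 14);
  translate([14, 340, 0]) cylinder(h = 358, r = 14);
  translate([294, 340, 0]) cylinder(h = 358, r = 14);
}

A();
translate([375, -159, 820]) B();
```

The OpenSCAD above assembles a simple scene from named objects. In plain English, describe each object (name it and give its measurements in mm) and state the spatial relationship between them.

A is a straight ladder. Two 49×36 mm vertical rails, 1203 mm tall, stand 375 mm apart (outside-to-outside) with their front faces coplanar on the −y side. 4 rungs, each 36 mm deep and 35 mm tall, span between the inner faces of the rails, front faces flush with the rails. The lowest rung's underside is at z = 169 mm and rungs are spaced 258 mm apart (underside to underside).

B is a four-legged stool. The seat is 308×354 mm, 25 mm thick, top at z = 383 mm. It stands on four round legs, each 28 mm in diameter, from z = 0 to the seat underside, each leg's axis is inset half a diameter from the nearest pair of seat edges (so the leg's bounding box is flush with the corner).

The stool is beside the ladder with their tops flush at z = 1203.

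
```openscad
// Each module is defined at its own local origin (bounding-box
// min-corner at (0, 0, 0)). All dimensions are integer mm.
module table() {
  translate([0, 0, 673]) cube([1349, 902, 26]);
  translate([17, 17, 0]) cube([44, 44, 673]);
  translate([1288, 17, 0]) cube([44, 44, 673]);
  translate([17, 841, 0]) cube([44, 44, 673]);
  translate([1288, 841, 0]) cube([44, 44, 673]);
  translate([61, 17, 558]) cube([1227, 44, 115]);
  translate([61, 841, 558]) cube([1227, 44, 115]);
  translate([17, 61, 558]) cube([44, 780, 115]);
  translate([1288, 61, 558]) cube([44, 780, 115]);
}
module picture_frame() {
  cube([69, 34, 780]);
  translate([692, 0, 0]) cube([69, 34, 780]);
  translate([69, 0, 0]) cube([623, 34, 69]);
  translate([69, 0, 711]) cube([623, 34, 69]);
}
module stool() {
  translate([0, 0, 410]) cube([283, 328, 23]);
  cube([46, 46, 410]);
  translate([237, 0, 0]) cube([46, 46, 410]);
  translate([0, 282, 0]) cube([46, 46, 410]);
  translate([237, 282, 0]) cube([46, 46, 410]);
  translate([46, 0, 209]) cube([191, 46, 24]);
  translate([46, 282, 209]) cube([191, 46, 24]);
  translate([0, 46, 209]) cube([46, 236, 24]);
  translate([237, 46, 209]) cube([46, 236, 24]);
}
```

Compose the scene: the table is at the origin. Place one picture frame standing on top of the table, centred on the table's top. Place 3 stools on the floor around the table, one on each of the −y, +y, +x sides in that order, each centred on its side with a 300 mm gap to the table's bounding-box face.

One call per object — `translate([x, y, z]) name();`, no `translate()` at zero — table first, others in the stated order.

table();
translate([294, 434, 699]) picture_frame();
translate([533, -628, 0]) stool();
translate([533, 1202, 0]) stool();
translate([1649, 287, 0]) stool();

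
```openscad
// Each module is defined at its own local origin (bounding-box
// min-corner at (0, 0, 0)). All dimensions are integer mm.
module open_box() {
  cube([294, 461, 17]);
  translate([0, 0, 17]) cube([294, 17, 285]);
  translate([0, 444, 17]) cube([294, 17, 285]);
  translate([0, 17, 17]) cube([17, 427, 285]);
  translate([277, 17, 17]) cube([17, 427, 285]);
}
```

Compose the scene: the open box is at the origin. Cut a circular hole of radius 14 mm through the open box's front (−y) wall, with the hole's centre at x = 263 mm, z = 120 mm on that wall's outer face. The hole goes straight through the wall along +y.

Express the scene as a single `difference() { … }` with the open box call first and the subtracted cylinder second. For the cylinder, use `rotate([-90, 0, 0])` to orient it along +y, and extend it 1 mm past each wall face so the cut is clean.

difference() {
  open_box();
  translate([263, -1, 120]) rotate([-90, 0, 0]) cylinder(h = 19, r = 14);
}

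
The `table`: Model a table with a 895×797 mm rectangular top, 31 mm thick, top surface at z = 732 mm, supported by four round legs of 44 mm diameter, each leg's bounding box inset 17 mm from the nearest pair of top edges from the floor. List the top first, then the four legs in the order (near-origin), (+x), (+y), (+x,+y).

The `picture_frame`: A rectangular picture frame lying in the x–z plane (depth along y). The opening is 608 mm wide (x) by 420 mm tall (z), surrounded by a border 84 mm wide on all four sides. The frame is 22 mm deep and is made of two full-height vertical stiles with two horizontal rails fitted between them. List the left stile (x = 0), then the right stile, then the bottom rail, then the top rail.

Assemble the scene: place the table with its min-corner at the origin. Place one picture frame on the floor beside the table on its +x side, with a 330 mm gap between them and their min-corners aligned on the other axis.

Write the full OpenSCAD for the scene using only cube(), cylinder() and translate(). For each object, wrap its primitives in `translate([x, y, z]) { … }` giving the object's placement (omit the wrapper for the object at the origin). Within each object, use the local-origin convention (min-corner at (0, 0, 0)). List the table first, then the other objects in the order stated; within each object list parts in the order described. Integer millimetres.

translate([0, 0, 701]) cube([895, 797, 31]);
translate([39, 39, 0]) cylinder(h = 701, r = 22);
translate([856, 39, 0]) cylinder(h = 701, r = 22);
translate([39, 758, 0]) cylinder(h = 701, r = 22);
translate([856, 758, 0]) cylinder(h = 701, r = 22);
translate([1225, 0, 0]) {
  cube([84, 22, 588]);
  translate([692, 0, 0]) cube([84, 22, 588]);
  translate([84, 0, 0]) cube([608, 22, 84]);
  translate([84, 0, 504]) cube([608, 22, 84]);
}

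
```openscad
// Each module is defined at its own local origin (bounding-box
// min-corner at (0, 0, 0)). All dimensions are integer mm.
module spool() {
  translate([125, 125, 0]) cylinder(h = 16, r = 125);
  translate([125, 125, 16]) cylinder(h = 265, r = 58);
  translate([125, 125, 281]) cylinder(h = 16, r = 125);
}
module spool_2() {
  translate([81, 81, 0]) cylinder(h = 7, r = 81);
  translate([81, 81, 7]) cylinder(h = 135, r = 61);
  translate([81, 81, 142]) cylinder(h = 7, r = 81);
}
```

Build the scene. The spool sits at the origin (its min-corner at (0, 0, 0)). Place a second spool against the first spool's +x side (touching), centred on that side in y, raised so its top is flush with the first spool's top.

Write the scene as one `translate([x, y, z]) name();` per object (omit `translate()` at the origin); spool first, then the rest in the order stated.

spool();
translate([250, 44, 148]) spool_2();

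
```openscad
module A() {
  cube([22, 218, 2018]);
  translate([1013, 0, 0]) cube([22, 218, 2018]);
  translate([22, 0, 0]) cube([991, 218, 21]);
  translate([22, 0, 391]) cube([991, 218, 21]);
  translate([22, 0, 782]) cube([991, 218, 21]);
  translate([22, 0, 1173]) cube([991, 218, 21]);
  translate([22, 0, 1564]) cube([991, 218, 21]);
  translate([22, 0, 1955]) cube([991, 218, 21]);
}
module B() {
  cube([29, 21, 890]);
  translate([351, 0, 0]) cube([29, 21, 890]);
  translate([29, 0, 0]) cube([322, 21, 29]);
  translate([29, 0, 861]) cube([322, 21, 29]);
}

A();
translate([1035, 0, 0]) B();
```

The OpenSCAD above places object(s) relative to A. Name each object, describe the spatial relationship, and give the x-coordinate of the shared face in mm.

The bookshelf's +x face and the picture frame's −x face are both at x = 1035 mm.

A is a bookshelf. B is a picture frame. The picture frame is against the bookshelf's +x side, with their −y faces flush. The x-coordinate of the shared face is 1035 mm.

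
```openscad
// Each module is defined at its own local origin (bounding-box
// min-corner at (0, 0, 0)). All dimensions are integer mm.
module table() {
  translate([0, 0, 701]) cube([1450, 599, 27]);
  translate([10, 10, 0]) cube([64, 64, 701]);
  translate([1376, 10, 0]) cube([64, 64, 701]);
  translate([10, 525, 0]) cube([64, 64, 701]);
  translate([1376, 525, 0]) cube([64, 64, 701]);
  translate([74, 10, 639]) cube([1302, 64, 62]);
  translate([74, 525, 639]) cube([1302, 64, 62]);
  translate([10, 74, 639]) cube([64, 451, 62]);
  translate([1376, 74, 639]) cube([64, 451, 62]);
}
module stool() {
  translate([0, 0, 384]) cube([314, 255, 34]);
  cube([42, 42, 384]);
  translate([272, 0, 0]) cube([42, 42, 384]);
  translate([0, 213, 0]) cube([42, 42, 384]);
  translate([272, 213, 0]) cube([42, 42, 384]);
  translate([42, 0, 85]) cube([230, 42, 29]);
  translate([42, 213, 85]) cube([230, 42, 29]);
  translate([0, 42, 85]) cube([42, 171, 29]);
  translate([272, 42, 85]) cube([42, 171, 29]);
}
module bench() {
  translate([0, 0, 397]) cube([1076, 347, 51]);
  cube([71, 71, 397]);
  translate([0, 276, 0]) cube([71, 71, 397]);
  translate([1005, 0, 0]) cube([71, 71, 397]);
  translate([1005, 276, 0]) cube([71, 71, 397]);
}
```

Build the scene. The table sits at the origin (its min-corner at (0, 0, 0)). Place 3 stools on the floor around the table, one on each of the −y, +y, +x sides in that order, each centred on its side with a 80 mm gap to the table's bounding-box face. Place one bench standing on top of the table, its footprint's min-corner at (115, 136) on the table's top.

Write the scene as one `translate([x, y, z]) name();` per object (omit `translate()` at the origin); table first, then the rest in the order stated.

table();
translate([568, -335, 0]) stool();
translate([568, 679, 0]) stool();
translate([1530, 172, 0]) stool();
translate([115, 136, 728]) bench();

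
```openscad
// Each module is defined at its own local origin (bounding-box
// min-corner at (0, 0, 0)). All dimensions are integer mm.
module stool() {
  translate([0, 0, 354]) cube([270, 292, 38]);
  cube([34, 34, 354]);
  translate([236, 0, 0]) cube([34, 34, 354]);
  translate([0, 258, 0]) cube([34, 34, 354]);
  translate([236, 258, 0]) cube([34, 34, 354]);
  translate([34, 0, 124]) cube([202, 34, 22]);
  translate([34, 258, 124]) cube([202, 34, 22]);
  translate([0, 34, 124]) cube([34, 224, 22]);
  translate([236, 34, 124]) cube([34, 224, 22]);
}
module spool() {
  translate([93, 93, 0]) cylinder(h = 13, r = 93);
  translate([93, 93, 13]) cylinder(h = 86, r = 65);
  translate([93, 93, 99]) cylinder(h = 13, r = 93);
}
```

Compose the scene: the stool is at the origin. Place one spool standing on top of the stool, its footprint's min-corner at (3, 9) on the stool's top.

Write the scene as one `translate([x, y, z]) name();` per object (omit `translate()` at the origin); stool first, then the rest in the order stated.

stool();
translate([3, 9, 392]) spool();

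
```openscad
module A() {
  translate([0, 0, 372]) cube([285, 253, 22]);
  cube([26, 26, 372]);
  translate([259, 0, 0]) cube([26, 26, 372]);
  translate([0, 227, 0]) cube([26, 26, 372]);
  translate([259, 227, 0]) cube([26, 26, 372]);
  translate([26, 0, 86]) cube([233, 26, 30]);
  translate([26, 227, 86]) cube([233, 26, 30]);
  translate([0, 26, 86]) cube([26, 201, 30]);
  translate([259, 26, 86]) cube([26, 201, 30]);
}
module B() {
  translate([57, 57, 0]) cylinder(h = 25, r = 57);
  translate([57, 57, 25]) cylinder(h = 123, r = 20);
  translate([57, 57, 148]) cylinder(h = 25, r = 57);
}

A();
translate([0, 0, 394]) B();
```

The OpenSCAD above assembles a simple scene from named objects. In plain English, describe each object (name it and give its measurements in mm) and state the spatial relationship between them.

A is a four-legged stool. The seat is 285×253 mm, 22 mm thick, top at z = 394 mm. It stands on four square legs, each 26×26 mm in cross-section, from z = 0 to the seat underside, each flush with a corner of the seat. Four stretchers, 26 mm wide and 30 mm tall, connect adjacent legs with their undersides at z = 86 mm, each running between the inner faces of the legs it joins and aligned with the legs' outer faces on the other axis.

B is a spool: two coaxial disc flanges of radius 57 mm and thickness 25 mm, joined by a core cylinder of radius 20 mm and height 123 mm. The lower flange rests on z = 0 and the three cylinders share a vertical axis.

The spool is on top of the stool.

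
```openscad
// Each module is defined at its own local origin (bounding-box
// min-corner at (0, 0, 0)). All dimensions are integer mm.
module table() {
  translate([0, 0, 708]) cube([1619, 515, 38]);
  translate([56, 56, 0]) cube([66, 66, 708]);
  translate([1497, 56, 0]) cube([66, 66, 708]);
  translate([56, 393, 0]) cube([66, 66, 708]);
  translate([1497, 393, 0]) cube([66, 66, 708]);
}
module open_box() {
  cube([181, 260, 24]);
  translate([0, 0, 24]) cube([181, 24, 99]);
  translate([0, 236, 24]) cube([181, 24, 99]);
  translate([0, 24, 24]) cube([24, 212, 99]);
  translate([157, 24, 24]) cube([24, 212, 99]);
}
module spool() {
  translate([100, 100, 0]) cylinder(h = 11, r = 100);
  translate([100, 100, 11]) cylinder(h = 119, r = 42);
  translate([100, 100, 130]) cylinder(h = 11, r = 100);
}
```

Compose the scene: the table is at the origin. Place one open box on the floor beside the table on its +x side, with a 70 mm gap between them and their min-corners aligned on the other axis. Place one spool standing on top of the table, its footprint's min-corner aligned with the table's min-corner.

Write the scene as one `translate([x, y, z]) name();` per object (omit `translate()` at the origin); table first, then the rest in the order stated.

table();
translate([1689, 0, 0]) open_box();
translate([0, 0, 746]) spool();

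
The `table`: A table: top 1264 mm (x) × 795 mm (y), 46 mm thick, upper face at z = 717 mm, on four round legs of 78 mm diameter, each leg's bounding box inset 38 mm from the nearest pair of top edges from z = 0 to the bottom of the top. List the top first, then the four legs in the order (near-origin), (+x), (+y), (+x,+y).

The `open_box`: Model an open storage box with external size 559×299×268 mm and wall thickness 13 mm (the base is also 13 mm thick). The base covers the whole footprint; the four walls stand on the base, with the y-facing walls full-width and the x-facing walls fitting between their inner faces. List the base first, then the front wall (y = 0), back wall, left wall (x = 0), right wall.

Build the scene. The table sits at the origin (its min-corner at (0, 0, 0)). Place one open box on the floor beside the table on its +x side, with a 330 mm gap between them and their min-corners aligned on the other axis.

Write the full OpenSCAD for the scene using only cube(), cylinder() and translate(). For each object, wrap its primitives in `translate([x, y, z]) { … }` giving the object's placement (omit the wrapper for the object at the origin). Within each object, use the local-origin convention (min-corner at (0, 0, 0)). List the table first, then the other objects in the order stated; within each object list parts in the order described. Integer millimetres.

translate([0, 0, 671]) cube([1264, 795, 46]);
translate([77, 77, 0]) cylinder(h = 671, r = 39);
translate([1187, 77, 0]) cylinder(h = 671, r = 39);
translate([77, 718, 0]) cylinder(h = 671, r = 39);
translate([1187, 718, 0]) cylinder(h = 671, r = 39);
translate([1594, 0, 0]) {
  cube([559, 299, 13]);
  translate([0, 0, 13]) cube([559, 13, 255]);
  translate([0, 286, 13]) cube([559, 13, 255]);
  translate([0, 13, 13]) cube([13, 273, 255]);
  translate([546, 13, 13]) cube([13, 273, 255]);
}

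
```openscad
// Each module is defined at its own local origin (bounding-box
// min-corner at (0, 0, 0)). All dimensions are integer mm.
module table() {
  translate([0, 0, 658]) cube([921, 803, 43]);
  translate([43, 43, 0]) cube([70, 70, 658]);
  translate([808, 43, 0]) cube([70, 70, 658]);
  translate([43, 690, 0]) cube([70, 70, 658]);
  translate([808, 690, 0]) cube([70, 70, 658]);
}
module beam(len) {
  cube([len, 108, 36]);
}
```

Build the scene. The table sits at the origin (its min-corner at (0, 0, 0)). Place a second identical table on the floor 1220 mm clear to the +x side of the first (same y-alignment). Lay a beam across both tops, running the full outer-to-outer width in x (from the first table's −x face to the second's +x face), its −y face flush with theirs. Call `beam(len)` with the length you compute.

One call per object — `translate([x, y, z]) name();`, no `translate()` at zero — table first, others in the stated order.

table();
translate([2141, 0, 0]) table();
translate([0, 0, 701]) beam(3062);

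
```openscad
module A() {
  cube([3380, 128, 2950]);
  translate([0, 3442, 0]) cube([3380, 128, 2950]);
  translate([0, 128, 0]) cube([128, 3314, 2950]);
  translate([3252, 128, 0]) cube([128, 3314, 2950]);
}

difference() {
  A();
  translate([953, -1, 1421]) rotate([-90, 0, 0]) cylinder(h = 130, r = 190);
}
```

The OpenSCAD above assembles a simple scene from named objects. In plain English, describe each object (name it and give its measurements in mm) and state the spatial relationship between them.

A is a box-shaped house frame (walls only): outside footprint 3380×3570 mm, wall height 2950 mm, wall thickness 128 mm. The two y-facing walls run the full x-width; the two x-facing walls fit between the inner faces of the y-facing walls.

The house frame has a circular hole of radius 190 mm through its front wall, centred at (x = 953, z = 1421).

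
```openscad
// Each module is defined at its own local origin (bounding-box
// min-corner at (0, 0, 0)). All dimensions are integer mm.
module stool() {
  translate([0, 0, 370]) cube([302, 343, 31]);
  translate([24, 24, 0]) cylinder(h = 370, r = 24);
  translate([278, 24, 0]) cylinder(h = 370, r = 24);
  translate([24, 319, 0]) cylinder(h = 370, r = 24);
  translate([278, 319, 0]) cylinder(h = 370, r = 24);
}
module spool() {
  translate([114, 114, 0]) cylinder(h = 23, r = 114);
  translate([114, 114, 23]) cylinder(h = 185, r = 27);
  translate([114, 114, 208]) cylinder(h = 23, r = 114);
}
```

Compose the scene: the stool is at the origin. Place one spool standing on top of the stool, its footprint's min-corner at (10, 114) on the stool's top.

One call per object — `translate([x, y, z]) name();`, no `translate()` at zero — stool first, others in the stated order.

stool();
translate([10, 114, 401]) spool();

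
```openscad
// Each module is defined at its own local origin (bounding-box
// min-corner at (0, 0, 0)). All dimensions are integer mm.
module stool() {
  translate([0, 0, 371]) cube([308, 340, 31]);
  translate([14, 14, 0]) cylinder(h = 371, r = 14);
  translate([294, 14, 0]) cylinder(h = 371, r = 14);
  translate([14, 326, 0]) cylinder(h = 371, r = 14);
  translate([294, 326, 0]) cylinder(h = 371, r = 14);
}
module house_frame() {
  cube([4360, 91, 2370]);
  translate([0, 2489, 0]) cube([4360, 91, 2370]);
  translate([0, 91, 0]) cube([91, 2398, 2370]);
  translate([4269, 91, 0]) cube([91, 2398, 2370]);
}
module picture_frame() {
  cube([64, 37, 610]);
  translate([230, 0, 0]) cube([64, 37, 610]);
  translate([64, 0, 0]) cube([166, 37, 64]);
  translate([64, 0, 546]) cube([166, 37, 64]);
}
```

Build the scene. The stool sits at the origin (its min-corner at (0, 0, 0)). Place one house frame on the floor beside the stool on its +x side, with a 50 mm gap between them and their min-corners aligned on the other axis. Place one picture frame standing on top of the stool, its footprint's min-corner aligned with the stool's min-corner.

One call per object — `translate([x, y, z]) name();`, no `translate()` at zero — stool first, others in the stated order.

stool();
translate([358, 0, 0]) house_frame();
translate([0, 0, 402]) picture_frame();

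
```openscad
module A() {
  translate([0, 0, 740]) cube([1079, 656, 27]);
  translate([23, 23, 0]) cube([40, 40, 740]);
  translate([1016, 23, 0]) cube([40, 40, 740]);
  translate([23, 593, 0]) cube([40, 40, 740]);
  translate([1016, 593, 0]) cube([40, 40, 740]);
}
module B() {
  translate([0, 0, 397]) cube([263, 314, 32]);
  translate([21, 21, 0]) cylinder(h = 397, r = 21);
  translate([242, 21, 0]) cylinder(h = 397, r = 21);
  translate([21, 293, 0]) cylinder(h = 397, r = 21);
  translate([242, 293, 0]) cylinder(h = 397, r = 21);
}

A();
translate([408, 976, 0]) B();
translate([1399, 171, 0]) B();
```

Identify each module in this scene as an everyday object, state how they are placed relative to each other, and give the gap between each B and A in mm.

A is a table. B is a stool. Two stools sit around the table at the +y, +x sides. The gap between each stool and the table is 320 mm.

Each stool's nearest face is 320 mm from the table's bounding box.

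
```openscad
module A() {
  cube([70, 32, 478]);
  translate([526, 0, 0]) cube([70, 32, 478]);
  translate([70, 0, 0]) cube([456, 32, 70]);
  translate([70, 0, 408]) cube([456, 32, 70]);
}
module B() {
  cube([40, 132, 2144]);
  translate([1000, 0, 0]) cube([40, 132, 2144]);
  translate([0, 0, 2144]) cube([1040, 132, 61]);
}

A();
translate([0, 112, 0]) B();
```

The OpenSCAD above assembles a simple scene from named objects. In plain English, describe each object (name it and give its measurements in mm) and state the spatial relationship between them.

A is a picture frame with a 456×338 mm rectangular opening (x by z) and a uniform 70 mm border on every side. Frame depth is 32 mm along y. It is built from two vertical stiles running the full outside height and two horizontal rails spanning the gap between the stiles.

B is a door frame. The clear opening is 960 mm wide and 2144 mm high. Two 40 mm wide jambs, 132 mm deep, stand either side of the opening from the floor to the top of the opening. A 61 mm thick head sits across the top of both jambs, spanning the full outside width of the frame.

The door frame is on the floor beside the picture frame on its +y side.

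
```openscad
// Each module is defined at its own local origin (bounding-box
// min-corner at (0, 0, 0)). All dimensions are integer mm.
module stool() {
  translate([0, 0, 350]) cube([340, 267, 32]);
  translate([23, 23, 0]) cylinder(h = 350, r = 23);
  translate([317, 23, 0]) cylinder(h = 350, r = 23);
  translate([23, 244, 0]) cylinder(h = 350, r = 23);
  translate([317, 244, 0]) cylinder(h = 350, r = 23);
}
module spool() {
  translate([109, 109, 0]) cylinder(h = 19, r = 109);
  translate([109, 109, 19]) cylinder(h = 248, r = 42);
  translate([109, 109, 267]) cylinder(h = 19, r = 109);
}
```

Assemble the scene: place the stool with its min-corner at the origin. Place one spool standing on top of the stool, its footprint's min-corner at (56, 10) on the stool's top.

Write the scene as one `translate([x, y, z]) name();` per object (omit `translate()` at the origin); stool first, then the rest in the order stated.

stool();
translate([56, 10, 382]) spool();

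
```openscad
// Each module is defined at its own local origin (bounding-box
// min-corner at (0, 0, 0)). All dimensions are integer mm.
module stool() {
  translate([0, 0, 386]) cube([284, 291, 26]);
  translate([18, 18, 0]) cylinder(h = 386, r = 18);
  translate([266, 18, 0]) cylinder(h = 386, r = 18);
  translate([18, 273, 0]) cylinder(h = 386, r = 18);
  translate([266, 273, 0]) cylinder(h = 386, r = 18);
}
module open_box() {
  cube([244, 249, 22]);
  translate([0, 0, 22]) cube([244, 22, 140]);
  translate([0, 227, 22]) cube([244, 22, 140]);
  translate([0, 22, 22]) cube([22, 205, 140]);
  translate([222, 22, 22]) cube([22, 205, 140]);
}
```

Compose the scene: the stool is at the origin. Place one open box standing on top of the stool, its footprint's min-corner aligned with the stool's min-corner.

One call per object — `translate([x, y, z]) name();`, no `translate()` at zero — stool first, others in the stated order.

stool();
translate([0, 0, 412]) open_box();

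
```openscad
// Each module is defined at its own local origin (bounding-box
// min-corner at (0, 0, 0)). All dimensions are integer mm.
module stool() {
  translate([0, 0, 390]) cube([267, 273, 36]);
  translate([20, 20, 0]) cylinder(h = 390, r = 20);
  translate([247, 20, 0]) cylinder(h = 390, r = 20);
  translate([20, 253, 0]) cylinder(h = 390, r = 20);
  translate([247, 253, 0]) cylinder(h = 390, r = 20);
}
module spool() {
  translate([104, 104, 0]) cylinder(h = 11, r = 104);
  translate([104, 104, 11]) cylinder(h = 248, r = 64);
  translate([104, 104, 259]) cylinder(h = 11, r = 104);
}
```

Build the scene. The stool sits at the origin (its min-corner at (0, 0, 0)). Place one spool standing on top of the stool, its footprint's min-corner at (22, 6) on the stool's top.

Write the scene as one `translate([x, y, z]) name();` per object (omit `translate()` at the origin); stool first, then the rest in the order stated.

stool();
translate([22, 6, 426]) spool();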